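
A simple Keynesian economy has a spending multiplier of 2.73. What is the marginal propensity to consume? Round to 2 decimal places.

k = 1/(1 − MPC), so 1 − MPC = 1/k = 1/2.73 = 0.3663
MPC = 1 − 0.3663 = 0.63

MPC = 0.63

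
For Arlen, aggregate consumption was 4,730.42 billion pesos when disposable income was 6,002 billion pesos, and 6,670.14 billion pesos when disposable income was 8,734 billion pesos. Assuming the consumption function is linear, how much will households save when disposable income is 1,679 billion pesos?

MPC = (6670.14 − 4730.42)/(8734 − 6002) = 1939.72/2732 = 0.71
a = 4730.42 − 0.71(6002) = 4730.42 − 4261.42 = 469
C = 469 + 0.71(1679) = 1661.09
S = 1679 − 1661.09 = 17.91

S = 17.91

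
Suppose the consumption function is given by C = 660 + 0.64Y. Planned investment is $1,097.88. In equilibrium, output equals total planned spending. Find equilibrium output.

Y = C + I = 660 + 0.64Y + 1097.88
Y − 0.64Y = 1757.88
0.36Y = 1757.88, so Y = 1757.88/0.36 = 4883

Y = 4883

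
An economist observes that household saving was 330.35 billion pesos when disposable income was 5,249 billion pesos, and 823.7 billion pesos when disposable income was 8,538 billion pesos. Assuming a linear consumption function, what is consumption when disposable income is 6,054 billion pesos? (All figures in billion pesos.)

C = 5602.9

MPS = ΔS/ΔY = (823.7 − 330.35)/(8538 − 5249) = 493.35/3289 = 0.15
MPC = 1 − MPS = 0.85
Autonomous saving = 330.35 − 0.15(5249) = -457, so a = 457
C = 457 + 0.85(6054) = 457 + 5145.9 = 5602.9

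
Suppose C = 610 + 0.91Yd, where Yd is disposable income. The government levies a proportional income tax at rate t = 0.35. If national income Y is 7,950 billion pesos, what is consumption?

C = 5312.425

Yd = (1 − 0.35)(7950) = 0.65(7950) = 5167.5
C = 610 + 0.91(5167.5) = 610 + 4702.425 = 5312.425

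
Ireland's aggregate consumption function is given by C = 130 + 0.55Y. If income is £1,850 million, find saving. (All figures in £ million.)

C = 130 + 0.55(1850) = 130 + 1017.5 = 1147.5
S = Y − C = 1850 − 1147.5 = 702.5

S = 702.5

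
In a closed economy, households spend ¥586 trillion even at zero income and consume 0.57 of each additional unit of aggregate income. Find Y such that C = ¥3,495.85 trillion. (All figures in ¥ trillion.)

586 + 0.57Y = 3495.85
0.57Y = 2909.85, so Y = 2909.85/0.57 = 5105

Y = 5105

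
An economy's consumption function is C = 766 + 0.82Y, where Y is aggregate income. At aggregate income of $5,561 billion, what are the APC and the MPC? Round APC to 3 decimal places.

MPC = 0.82 (the slope of the consumption function)
C = 766 + 0.82(5561) = 5326.02, so APC = 5326.02/5561 = 0.958

APC = 0.958; MPC = 0.82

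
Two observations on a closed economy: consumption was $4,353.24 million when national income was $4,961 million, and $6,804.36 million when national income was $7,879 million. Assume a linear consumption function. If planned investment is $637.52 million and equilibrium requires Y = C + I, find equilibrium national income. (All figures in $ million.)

MPC = (6804.36 − 4353.24)/(7879 − 4961) = 2451.12/2918 = 0.84
a = 4353.24 − 0.84(4961) = 186
Equilibrium: Y = 186 + 0.84Y + 637.52
0.16Y = 823.52, so Y = 823.52/0.16 = 5147

Y = 5147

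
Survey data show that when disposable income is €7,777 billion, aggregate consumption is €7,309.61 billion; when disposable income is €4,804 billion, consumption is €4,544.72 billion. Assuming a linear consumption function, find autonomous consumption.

a = 77

MPC = ΔC/ΔY = (7309.61 − 4544.72)/(7777 − 4804) = 2764.89/2973 = 0.93
a = C − MPC·Y = 4544.72 − 0.93(4804) = 4544.72 − 4467.72 = 77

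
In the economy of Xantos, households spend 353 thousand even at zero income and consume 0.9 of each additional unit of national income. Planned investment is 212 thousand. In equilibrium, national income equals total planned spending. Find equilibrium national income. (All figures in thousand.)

Y = 5650

Y = C + I = 353 + 0.9Y + 212
Y − 0.9Y = 565
0.1Y = 565, so Y = 565/0.1 = 5650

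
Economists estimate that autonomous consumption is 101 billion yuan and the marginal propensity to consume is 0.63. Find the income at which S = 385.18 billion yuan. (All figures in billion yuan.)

S = Y − C = -101 + 0.37Y
-101 + 0.37Y = 385.18, so 0.37Y = 486.18 and Y = 1314

Y = 1314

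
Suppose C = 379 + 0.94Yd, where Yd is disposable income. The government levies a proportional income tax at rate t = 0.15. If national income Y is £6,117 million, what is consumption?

Yd = (1 − 0.15)(6117) = 0.85(6117) = 5199.45
C = 379 + 0.94(5199.45) = 379 + 4887.483 = 5266.483

C = 5266.483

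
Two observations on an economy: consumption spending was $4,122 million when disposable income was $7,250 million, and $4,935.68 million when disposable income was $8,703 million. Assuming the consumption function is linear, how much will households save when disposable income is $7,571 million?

S = 3269.24

MPC = (4935.68 − 4122)/(8703 − 7250) = 813.68/1453 = 0.56
a = 4122 − 0.56(7250) = 4122 − 4060 = 62
C = 62 + 0.56(7571) = 4301.76
S = 7571 − 4301.76 = 3269.24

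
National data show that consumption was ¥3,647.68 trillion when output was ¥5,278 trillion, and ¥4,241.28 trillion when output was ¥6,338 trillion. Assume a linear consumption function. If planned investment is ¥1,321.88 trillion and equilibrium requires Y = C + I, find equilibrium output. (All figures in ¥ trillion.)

Y = 4577

MPC = (4241.28 − 3647.68)/(6338 − 5278) = 593.6/1060 = 0.56
a = 3647.68 − 0.56(5278) = 692
Equilibrium: Y = 692 + 0.56Y + 1321.88
0.44Y = 2013.88, so Y = 2013.88/0.44 = 4577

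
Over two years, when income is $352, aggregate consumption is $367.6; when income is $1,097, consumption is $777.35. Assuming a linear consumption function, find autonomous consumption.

MPC = ΔC/ΔY = (777.35 − 367.6)/(1097 − 352) = 409.75/745 = 0.55
a = C − MPC·Y = 367.6 − 0.55(352) = 367.6 − 193.6 = 174

a = 174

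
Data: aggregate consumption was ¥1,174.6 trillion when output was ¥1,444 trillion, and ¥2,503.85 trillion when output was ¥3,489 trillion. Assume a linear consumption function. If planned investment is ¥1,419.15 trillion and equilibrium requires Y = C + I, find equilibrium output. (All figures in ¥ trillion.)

MPC = (2503.85 − 1174.6)/(3489 − 1444) = 1329.25/2045 = 0.65
a = 1174.6 − 0.65(1444) = 236
Equilibrium: Y = 236 + 0.65Y + 1419.15
0.35Y = 1655.15, so Y = 1655.15/0.35 = 4729

Y = 4729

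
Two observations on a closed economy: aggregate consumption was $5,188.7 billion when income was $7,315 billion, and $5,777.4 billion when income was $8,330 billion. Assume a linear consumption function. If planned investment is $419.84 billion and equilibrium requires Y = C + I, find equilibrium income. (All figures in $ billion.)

MPC = (5777.4 − 5188.7)/(8330 − 7315) = 588.7/1015 = 0.58
a = 5188.7 − 0.58(7315) = 946
Equilibrium: Y = 946 + 0.58Y + 419.84
0.42Y = 1365.84, so Y = 1365.84/0.42 = 3252

Y = 3252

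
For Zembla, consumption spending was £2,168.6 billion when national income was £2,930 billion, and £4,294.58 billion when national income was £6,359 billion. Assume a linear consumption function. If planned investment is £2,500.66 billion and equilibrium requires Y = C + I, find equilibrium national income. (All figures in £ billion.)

Y = 7507

MPC = (4294.58 − 2168.6)/(6359 − 2930) = 2125.98/3429 = 0.62
a = 2168.6 − 0.62(2930) = 352
Equilibrium: Y = 352 + 0.62Y + 2500.66
0.38Y = 2852.66, so Y = 2852.66/0.38 = 7507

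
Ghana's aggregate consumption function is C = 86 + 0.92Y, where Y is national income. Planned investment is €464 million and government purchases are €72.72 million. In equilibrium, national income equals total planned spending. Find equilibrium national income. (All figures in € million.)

Y = C + I + G = 86 + 0.92Y + 464 + 72.72
Y − 0.92Y = 622.72
0.08Y = 622.72, so Y = 622.72/0.08 = 7784

Y = 7784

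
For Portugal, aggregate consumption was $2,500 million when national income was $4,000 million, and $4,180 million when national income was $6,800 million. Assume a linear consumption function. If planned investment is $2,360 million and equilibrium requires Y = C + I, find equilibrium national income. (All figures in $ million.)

MPC = (4180 − 2500)/(6800 − 4000) = 1680/2800 = 0.6
a = 2500 − 0.6(4000) = 100
Equilibrium: Y = 100 + 0.6Y + 2360
0.4Y = 2460, so Y = 2460/0.4 = 6150

Y = 6150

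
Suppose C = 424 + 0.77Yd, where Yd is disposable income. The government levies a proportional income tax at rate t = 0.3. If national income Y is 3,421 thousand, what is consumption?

C = 2267.919

Yd = (1 − 0.3)(3421) = 0.7(3421) = 2394.7
C = 424 + 0.77(2394.7) = 424 + 1843.919 = 2267.919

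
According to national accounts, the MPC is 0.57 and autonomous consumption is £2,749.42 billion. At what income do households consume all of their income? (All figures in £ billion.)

Y = 6394

At break-even, C = Y: 2749.42 + 0.57Y = Y
0.43Y = 2749.42, so Y = 2749.42/0.43 = 6394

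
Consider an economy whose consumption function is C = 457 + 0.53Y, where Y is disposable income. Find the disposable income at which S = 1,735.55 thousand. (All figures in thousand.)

S = Y − C = -457 + 0.47Y
-457 + 0.47Y = 1735.55, so 0.47Y = 2192.55 and Y = 4665

Y = 4665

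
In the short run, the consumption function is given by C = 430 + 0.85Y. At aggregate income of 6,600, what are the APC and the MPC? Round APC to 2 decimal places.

APC = 0.92; MPC = 0.85

MPC = 0.85 (the slope of the consumption function)
C = 430 + 0.85(6600) = 6040, so APC = 6040/6600 = 0.92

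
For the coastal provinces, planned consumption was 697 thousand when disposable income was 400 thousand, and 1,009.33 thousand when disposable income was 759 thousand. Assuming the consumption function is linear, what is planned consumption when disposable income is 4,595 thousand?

MPC = (1009.33 − 697)/(759 − 400) = 312.33/359 = 0.87
a = 697 − 0.87(400) = 697 − 348 = 349
C = 349 + 0.87(4595) = 349 + 3997.65 = 4346.65

C = 4346.65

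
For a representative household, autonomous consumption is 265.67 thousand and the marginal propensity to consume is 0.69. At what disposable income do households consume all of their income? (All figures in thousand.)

Y = 857

At break-even, C = Y: 265.67 + 0.69Y = Y
0.31Y = 265.67, so Y = 265.67/0.31 = 857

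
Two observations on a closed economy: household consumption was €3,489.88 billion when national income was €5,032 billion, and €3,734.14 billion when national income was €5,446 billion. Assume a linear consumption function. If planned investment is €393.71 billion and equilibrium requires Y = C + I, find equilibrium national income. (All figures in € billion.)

Y = 2231

MPC = (3734.14 − 3489.88)/(5446 − 5032) = 244.26/414 = 0.59
a = 3489.88 − 0.59(5032) = 521
Equilibrium: Y = 521 + 0.59Y + 393.71
0.41Y = 914.71, so Y = 914.71/0.41 = 2231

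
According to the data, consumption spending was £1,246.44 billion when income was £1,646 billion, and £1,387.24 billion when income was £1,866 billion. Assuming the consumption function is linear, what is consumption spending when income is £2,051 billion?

MPC = (1387.24 − 1246.44)/(1866 − 1646) = 140.8/220 = 0.64
a = 1246.44 − 0.64(1646) = 1246.44 − 1053.44 = 193
C = 193 + 0.64(2051) = 193 + 1312.64 = 1505.64

C = 1505.64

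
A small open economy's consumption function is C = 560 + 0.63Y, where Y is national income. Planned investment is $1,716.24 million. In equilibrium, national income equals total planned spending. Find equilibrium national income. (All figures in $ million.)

Y = 6152

Y = C + I = 560 + 0.63Y + 1716.24
Y − 0.63Y = 2276.24
0.37Y = 2276.24, so Y = 2276.24/0.37 = 6152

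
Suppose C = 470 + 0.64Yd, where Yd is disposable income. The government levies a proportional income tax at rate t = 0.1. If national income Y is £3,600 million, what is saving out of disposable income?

S = 696.4

Yd = (1 − 0.1)(3600) = 0.9(3600) = 3240
C = 470 + 0.64(3240) = 470 + 2073.6 = 2543.6
S = Yd − C = 3240 − 2543.6 = 696.4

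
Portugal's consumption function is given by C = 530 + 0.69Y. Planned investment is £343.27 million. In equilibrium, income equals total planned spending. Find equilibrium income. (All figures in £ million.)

Y = 2817

Y = C + I = 530 + 0.69Y + 343.27
Y − 0.69Y = 873.27
0.31Y = 873.27, so Y = 873.27/0.31 = 2817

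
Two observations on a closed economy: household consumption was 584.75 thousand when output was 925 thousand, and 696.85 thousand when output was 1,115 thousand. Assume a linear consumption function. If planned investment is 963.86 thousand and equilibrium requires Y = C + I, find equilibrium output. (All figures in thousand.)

Y = 2446

MPC = (696.85 − 584.75)/(1115 − 925) = 112.1/190 = 0.59
a = 584.75 − 0.59(925) = 39
Equilibrium: Y = 39 + 0.59Y + 963.86
0.41Y = 1002.86, so Y = 1002.86/0.41 = 2446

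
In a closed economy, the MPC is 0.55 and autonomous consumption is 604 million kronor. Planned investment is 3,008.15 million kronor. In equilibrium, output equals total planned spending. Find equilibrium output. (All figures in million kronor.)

Y = C + I = 604 + 0.55Y + 3008.15
Y − 0.55Y = 3612.15
0.45Y = 3612.15, so Y = 3612.15/0.45 = 8027

Y = 8027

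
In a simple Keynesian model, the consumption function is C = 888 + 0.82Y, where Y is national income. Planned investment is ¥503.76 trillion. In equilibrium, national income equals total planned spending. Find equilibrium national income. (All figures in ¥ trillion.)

Y = C + I = 888 + 0.82Y + 503.76
Y − 0.82Y = 1391.76
0.18Y = 1391.76, so Y = 1391.76/0.18 = 7732

Y = 7732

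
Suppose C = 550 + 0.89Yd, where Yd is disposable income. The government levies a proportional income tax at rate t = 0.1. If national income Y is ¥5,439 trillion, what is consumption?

Yd = (1 − 0.1)(5439) = 0.9(5439) = 4895.1
C = 550 + 0.89(4895.1) = 550 + 4356.639 = 4906.639

C = 4906.639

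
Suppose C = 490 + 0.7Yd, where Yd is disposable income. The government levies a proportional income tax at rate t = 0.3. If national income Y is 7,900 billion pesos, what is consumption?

Yd = (1 − 0.3)(7900) = 0.7(7900) = 5530
C = 490 + 0.7(5530) = 490 + 3871 = 4361

C = 4361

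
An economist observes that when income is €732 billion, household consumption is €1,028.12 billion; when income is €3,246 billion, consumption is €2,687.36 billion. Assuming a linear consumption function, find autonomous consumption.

a = 545

MPC = ΔC/ΔY = (2687.36 − 1028.12)/(3246 − 732) = 1659.24/2514 = 0.66
a = C − MPC·Y = 1028.12 − 0.66(732) = 1028.12 − 483.12 = 545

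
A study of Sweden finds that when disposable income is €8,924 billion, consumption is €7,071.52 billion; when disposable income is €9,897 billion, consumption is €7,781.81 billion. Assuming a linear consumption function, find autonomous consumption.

a = 557

MPC = ΔC/ΔY = (7781.81 − 7071.52)/(9897 − 8924) = 710.29/973 = 0.73
a = C − MPC·Y = 7071.52 − 0.73(8924) = 7071.52 − 6514.52 = 557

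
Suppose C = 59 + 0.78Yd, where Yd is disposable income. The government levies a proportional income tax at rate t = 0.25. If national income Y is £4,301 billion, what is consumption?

C = 2575.085

Yd = (1 − 0.25)(4301) = 0.75(4301) = 3225.75
C = 59 + 0.78(3225.75) = 59 + 2516.085 = 2575.085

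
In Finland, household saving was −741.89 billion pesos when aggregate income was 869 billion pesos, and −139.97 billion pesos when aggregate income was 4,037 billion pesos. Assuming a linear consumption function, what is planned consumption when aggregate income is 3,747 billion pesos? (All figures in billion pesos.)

C = 3942.07

MPS = ΔS/ΔY = (-139.97 − (-741.89))/(4037 − 869) = 601.92/3168 = 0.19
MPC = 1 − MPS = 0.81
Autonomous saving = -741.89 − 0.19(869) = -907, so a = 907
C = 907 + 0.81(3747) = 907 + 3035.07 = 3942.07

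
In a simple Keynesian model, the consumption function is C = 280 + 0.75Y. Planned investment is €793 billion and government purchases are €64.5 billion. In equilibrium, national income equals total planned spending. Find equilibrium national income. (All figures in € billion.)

Y = 4550

Y = C + I + G = 280 + 0.75Y + 793 + 64.5
Y − 0.75Y = 1137.5
0.25Y = 1137.5, so Y = 1137.5/0.25 = 4550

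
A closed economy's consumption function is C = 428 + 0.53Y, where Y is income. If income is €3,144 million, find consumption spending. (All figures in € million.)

C = 428 + 0.53(3144) = 428 + 1666.32 = 2094.32

C = 2094.32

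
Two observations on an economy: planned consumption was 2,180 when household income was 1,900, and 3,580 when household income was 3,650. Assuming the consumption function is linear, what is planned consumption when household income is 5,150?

MPC = (3580 − 2180)/(3650 − 1900) = 1400/1750 = 0.8
a = 2180 − 0.8(1900) = 2180 − 1520 = 660
C = 660 + 0.8(5150) = 660 + 4120 = 4780

C = 4780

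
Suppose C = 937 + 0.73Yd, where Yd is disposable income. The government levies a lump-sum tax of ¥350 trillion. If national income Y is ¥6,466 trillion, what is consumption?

Yd = Y − T = 6466 − 350 = 6116
C = 937 + 0.73(6116) = 937 + 4464.68 = 5401.68

C = 5401.68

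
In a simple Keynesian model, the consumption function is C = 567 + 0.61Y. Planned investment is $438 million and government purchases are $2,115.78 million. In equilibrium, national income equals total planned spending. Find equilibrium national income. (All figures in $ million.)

Y = 8002

Y = C + I + G = 567 + 0.61Y + 438 + 2115.78
Y − 0.61Y = 3120.78
0.39Y = 3120.78, so Y = 3120.78/0.39 = 8002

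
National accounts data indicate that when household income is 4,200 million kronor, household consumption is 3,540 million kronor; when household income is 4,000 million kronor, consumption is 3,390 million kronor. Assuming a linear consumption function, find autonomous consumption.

a = 390

MPC = ΔC/ΔY = (3540 − 3390)/(4200 − 4000) = 150/200 = 0.75
a = C − MPC·Y = 3390 − 0.75(4000) = 3390 − 3000 = 390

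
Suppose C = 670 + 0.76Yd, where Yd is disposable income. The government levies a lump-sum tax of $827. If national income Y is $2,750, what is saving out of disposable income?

Yd = Y − T = 2750 − 827 = 1923
C = 670 + 0.76(1923) = 670 + 1461.48 = 2131.48
S = Yd − C = 1923 − 2131.48 = -208.48

S = -208.48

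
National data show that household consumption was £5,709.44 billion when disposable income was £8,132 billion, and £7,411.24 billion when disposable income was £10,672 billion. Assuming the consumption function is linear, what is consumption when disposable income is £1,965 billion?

C = 1577.55

MPC = (7411.24 − 5709.44)/(10672 − 8132) = 1701.8/2540 = 0.67
a = 5709.44 − 0.67(8132) = 5709.44 − 5448.44 = 261
C = 261 + 0.67(1965) = 261 + 1316.55 = 1577.55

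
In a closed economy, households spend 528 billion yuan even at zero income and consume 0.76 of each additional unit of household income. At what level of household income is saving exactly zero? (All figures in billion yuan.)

At break-even, C = Y: 528 + 0.76Y = Y
0.24Y = 528, so Y = 528/0.24 = 2200

Y = 2200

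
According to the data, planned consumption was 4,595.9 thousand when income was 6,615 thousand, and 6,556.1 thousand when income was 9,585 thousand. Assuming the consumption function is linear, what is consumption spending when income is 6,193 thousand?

C = 4317.38

MPC = (6556.1 − 4595.9)/(9585 − 6615) = 1960.2/2970 = 0.66
a = 4595.9 − 0.66(6615) = 4595.9 − 4365.9 = 230
C = 230 + 0.66(6193) = 230 + 4087.38 = 4317.38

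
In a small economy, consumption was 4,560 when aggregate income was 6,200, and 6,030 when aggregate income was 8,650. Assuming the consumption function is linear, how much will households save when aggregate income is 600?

MPC = (6030 − 4560)/(8650 − 6200) = 1470/2450 = 0.6
a = 4560 − 0.6(6200) = 4560 − 3720 = 840
C = 840 + 0.6(600) = 1200
S = 600 − 1200 = -600

S = -600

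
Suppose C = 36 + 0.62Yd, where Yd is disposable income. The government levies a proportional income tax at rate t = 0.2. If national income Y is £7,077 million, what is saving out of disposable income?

S = 2115.408

Yd = (1 − 0.2)(7077) = 0.8(7077) = 5661.6
C = 36 + 0.62(5661.6) = 36 + 3510.192 = 3546.192
S = Yd − C = 5661.6 − 3546.192 = 2115.408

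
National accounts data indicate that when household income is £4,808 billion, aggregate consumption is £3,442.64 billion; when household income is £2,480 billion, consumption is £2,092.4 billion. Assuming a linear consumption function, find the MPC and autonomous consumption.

MPC = ΔC/ΔY = (3442.64 − 2092.4)/(4808 − 2480) = 1350.24/2328 = 0.58
a = C − MPC·Y = 2092.4 − 0.58(2480) = 2092.4 − 1438.4 = 654

MPC = 0.58; a = 654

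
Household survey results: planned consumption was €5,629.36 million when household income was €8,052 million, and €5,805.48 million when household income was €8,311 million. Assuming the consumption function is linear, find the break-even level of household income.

Y = 481.25

MPC = (5805.48 − 5629.36)/(8311 − 8052) = 176.12/259 = 0.68
a = 5629.36 − 0.68(8052) = 5629.36 − 5475.36 = 154
Break-even: Y = a/(1−MPC) = 154/0.32 = 481.25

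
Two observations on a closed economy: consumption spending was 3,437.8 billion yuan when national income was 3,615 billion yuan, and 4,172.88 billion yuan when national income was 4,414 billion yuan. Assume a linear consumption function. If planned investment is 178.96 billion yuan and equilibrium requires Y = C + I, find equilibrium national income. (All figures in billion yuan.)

MPC = (4172.88 − 3437.8)/(4414 − 3615) = 735.08/799 = 0.92
a = 3437.8 − 0.92(3615) = 112
Equilibrium: Y = 112 + 0.92Y + 178.96
0.08Y = 290.96, so Y = 290.96/0.08 = 3637

Y = 3637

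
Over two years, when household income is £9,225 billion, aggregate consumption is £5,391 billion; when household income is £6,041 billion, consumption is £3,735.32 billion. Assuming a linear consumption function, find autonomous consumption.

MPC = ΔC/ΔY = (5391 − 3735.32)/(9225 − 6041) = 1655.68/3184 = 0.52
a = C − MPC·Y = 3735.32 − 0.52(6041) = 3735.32 − 3141.32 = 594

a = 594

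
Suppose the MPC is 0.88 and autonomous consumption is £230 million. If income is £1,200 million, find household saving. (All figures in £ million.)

S = -86

C = 230 + 0.88(1200) = 230 + 1056 = 1286
S = Y − C = 1200 − 1286 = -86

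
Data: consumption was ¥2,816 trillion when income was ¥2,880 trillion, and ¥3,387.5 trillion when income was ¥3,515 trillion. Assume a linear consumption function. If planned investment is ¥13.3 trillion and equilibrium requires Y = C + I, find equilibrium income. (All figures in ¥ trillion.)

MPC = (3387.5 − 2816)/(3515 − 2880) = 571.5/635 = 0.9
a = 2816 − 0.9(2880) = 224
Equilibrium: Y = 224 + 0.9Y + 13.3
0.1Y = 237.3, so Y = 237.3/0.1 = 2373

Y = 2373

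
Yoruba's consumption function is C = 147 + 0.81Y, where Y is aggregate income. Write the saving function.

S = Y − C = Y − (147 + 0.81Y) = -147 + (1 − 0.81)Y

S = -147 + 0.19Y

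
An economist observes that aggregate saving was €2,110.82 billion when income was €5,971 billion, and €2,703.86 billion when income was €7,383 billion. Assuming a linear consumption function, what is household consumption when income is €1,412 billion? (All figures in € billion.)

C = 1215.96

MPS = ΔS/ΔY = (2703.86 − 2110.82)/(7383 − 5971) = 593.04/1412 = 0.42
MPC = 1 − MPS = 0.58
Autonomous saving = 2110.82 − 0.42(5971) = -397, so a = 397
C = 397 + 0.58(1412) = 397 + 818.96 = 1215.96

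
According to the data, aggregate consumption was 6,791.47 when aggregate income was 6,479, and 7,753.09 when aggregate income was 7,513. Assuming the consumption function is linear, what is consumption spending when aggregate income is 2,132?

C = 2748.76

MPC = (7753.09 − 6791.47)/(7513 − 6479) = 961.62/1034 = 0.93
a = 6791.47 − 0.93(6479) = 6791.47 − 6025.47 = 766
C = 766 + 0.93(2132) = 766 + 1982.76 = 2748.76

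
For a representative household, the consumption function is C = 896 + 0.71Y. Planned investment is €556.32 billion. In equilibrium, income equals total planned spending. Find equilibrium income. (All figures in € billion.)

Y = 5008

Y = C + I = 896 + 0.71Y + 556.32
Y − 0.71Y = 1452.32
0.29Y = 1452.32, so Y = 1452.32/0.29 = 5008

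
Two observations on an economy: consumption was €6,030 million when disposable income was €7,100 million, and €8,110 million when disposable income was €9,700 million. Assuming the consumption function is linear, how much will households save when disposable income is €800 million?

S = -190

MPC = (8110 − 6030)/(9700 − 7100) = 2080/2600 = 0.8
a = 6030 − 0.8(7100) = 6030 − 5680 = 350
C = 350 + 0.8(800) = 990
S = 800 − 990 = -190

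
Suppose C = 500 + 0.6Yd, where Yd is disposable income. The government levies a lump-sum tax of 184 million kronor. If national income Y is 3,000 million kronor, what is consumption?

C = 2189.6

Yd = Y − T = 3000 − 184 = 2816
C = 500 + 0.6(2816) = 500 + 1689.6 = 2189.6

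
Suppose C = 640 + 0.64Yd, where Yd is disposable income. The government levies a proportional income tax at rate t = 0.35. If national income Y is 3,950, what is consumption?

Yd = (1 − 0.35)(3950) = 0.65(3950) = 2567.5
C = 640 + 0.64(2567.5) = 640 + 1643.2 = 2283.2

C = 2283.2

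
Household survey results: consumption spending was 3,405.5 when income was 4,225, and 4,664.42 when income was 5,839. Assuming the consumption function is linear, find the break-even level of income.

Y = 500

MPC = (4664.42 − 3405.5)/(5839 − 4225) = 1258.92/1614 = 0.78
a = 3405.5 − 0.78(4225) = 3405.5 − 3295.5 = 110
Break-even: Y = a/(1−MPC) = 110/0.22 = 500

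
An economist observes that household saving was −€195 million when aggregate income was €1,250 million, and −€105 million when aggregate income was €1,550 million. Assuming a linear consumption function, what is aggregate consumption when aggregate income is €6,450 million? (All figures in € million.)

MPS = ΔS/ΔY = (-105 − (-195))/(1550 − 1250) = 90/300 = 0.3
MPC = 1 − MPS = 0.7
Autonomous saving = -195 − 0.3(1250) = -570, so a = 570
C = 570 + 0.7(6450) = 570 + 4515 = 5085

C = 5085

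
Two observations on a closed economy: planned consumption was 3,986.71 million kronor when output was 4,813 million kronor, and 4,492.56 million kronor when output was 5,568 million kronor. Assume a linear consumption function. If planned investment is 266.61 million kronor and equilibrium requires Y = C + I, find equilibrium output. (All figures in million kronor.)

MPC = (4492.56 − 3986.71)/(5568 − 4813) = 505.85/755 = 0.67
a = 3986.71 − 0.67(4813) = 762
Equilibrium: Y = 762 + 0.67Y + 266.61
0.33Y = 1028.61, so Y = 1028.61/0.33 = 3117

Y = 3117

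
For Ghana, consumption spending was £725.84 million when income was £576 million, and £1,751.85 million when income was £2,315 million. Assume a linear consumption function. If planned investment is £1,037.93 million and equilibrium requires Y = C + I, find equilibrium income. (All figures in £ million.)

Y = 3473

MPC = (1751.85 − 725.84)/(2315 − 576) = 1026.01/1739 = 0.59
a = 725.84 − 0.59(576) = 386
Equilibrium: Y = 386 + 0.59Y + 1037.93
0.41Y = 1423.93, so Y = 1423.93/0.41 = 3473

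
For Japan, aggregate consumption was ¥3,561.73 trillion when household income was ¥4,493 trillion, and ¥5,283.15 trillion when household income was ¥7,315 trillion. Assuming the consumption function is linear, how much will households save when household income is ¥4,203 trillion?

S = 818.17

MPC = (5283.15 − 3561.73)/(7315 − 4493) = 1721.42/2822 = 0.61
a = 3561.73 − 0.61(4493) = 3561.73 − 2740.73 = 821
C = 821 + 0.61(4203) = 3384.83
S = 4203 − 3384.83 = 818.17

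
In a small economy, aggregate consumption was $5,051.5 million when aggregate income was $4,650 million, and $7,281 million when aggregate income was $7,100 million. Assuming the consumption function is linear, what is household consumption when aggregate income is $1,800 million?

MPC = (7281 − 5051.5)/(7100 − 4650) = 2229.5/2450 = 0.91
a = 5051.5 − 0.91(4650) = 5051.5 − 4231.5 = 820
C = 820 + 0.91(1800) = 820 + 1638 = 2458

C = 2458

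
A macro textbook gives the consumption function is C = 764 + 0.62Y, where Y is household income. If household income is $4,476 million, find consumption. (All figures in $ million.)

C = 3539.12

C = 764 + 0.62(4476) = 764 + 2775.12 = 3539.12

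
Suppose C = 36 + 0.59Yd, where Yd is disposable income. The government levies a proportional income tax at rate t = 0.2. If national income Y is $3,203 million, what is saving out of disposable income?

S = 1014.584

Yd = (1 − 0.2)(3203) = 0.8(3203) = 2562.4
C = 36 + 0.59(2562.4) = 36 + 1511.816 = 1547.816
S = Yd − C = 2562.4 − 1547.816 = 1014.584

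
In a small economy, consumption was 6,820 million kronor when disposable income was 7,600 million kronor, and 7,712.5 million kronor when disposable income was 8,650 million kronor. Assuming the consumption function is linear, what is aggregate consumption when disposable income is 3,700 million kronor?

MPC = (7712.5 − 6820)/(8650 − 7600) = 892.5/1050 = 0.85
a = 6820 − 0.85(7600) = 6820 − 6460 = 360
C = 360 + 0.85(3700) = 360 + 3145 = 3505

C = 3505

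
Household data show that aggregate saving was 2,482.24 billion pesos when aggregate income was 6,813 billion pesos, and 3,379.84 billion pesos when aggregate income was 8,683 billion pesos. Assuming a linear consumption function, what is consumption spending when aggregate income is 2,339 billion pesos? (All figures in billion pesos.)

MPS = ΔS/ΔY = (3379.84 − 2482.24)/(8683 − 6813) = 897.6/1870 = 0.48
MPC = 1 − MPS = 0.52
Autonomous saving = 2482.24 − 0.48(6813) = -788, so a = 788
C = 788 + 0.52(2339) = 788 + 1216.28 = 2004.28

C = 2004.28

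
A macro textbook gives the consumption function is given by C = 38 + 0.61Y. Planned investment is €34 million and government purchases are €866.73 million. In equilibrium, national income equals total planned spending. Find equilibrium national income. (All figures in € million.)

Y = C + I + G = 38 + 0.61Y + 34 + 866.73
Y − 0.61Y = 938.73
0.39Y = 938.73, so Y = 938.73/0.39 = 2407

Y = 2407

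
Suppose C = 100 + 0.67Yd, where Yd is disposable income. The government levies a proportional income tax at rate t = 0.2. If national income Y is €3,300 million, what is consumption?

Yd = (1 − 0.2)(3300) = 0.8(3300) = 2640
C = 100 + 0.67(2640) = 100 + 1768.8 = 1868.8

C = 1868.8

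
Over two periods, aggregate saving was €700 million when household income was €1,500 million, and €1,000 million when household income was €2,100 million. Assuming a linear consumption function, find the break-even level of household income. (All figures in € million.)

MPS = ΔS/ΔY = (1000 − 700)/(2100 − 1500) = 300/600 = 0.5
MPC = 1 − MPS = 0.5
From S(1500) = 700: −a + 0.5(1500) = 700, so a = 750 − 700 = 50
Break-even (S = 0): Y = a/MPS = 50/0.5 = 100

Y = 100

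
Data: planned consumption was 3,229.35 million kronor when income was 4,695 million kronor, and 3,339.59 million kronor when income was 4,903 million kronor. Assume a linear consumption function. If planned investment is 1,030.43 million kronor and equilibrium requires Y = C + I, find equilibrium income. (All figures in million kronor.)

MPC = (3339.59 − 3229.35)/(4903 − 4695) = 110.24/208 = 0.53
a = 3229.35 − 0.53(4695) = 741
Equilibrium: Y = 741 + 0.53Y + 1030.43
0.47Y = 1771.43, so Y = 1771.43/0.47 = 3769

Y = 3769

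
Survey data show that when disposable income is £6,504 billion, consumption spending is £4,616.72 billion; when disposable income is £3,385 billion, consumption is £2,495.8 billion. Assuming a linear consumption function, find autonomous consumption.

a = 194

MPC = ΔC/ΔY = (4616.72 − 2495.8)/(6504 − 3385) = 2120.92/3119 = 0.68
a = C − MPC·Y = 2495.8 − 0.68(3385) = 2495.8 − 2301.8 = 194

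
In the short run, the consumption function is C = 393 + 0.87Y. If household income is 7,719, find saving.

C = 393 + 0.87(7719) = 393 + 6715.53 = 7108.53
S = Y − C = 7719 − 7108.53 = 610.47

S = 610.47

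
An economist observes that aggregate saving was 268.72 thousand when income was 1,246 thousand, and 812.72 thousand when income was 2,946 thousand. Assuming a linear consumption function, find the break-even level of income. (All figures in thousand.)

MPS = ΔS/ΔY = (812.72 − 268.72)/(2946 − 1246) = 544/1700 = 0.32
MPC = 1 − MPS = 0.68
From S(1246) = 268.72: −a + 0.32(1246) = 268.72, so a = 398.72 − 268.72 = 130
Break-even (S = 0): Y = a/MPS = 130/0.32 = 406.25

Y = 406.25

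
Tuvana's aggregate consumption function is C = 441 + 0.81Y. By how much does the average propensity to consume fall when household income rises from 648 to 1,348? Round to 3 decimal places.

At Y = 648: C = 441 + 0.81(648) = 965.88, APC = 965.88/648 = 1.4906
At Y = 1348: C = 1532.88, APC = 1532.88/1348 = 1.1372
Fall in APC = 1.4906 − 1.1372 = 0.3534 ≈ 0.353

ΔAPC = 0.353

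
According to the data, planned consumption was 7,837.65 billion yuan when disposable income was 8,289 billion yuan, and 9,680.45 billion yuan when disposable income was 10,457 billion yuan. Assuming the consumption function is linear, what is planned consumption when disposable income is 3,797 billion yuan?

C = 4019.45

MPC = (9680.45 − 7837.65)/(10457 − 8289) = 1842.8/2168 = 0.85
a = 7837.65 − 0.85(8289) = 7837.65 − 7045.65 = 792
C = 792 + 0.85(3797) = 792 + 3227.45 = 4019.45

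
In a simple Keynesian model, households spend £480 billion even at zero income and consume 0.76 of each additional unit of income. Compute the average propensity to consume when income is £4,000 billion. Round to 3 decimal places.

APC = 0.880

C = 480 + 0.76(4000) = 3520
APC = C/Y = 3520/4000 = 0.880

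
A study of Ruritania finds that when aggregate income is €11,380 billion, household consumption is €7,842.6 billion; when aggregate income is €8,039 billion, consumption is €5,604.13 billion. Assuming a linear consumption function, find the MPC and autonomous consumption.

MPC = 0.67; a = 218

MPC = ΔC/ΔY = (7842.6 − 5604.13)/(11380 − 8039) = 2238.47/3341 = 0.67
a = C − MPC·Y = 5604.13 − 0.67(8039) = 5604.13 − 5386.13 = 218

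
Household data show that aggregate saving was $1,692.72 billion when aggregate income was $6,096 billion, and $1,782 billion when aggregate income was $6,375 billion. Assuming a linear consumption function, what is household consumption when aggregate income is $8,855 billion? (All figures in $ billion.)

C = 6279.4

MPS = ΔS/ΔY = (1782 − 1692.72)/(6375 − 6096) = 89.28/279 = 0.32
MPC = 1 − MPS = 0.68
Autonomous saving = 1692.72 − 0.32(6096) = -258, so a = 258
C = 258 + 0.68(8855) = 258 + 6021.4 = 6279.4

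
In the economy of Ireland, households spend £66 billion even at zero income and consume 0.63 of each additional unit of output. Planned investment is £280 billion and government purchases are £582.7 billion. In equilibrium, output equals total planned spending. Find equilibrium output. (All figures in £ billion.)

Y = C + I + G = 66 + 0.63Y + 280 + 582.7
Y − 0.63Y = 928.7
0.37Y = 928.7, so Y = 928.7/0.37 = 2510

Y = 2510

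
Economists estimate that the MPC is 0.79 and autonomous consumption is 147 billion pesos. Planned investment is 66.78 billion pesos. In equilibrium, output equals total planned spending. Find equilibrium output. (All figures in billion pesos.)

Y = 1018

Y = C + I = 147 + 0.79Y + 66.78
Y − 0.79Y = 213.78
0.21Y = 213.78, so Y = 213.78/0.21 = 1018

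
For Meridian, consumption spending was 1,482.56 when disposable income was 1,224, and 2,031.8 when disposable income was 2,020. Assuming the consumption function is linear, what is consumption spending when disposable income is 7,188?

C = 5597.72

MPC = (2031.8 − 1482.56)/(2020 − 1224) = 549.24/796 = 0.69
a = 1482.56 − 0.69(1224) = 1482.56 − 844.56 = 638
C = 638 + 0.69(7188) = 638 + 4959.72 = 5597.72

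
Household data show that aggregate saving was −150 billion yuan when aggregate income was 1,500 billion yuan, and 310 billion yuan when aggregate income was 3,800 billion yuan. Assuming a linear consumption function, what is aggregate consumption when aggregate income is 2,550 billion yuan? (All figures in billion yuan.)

C = 2490

MPS = ΔS/ΔY = (310 − (-150))/(3800 − 1500) = 460/2300 = 0.2
MPC = 1 − MPS = 0.8
Autonomous saving = -150 − 0.2(1500) = -450, so a = 450
C = 450 + 0.8(2550) = 450 + 2040 = 2490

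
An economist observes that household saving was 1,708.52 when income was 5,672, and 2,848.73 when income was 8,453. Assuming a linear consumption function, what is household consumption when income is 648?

C = 999.32

MPS = ΔS/ΔY = (2848.73 − 1708.52)/(8453 − 5672) = 1140.21/2781 = 0.41
MPC = 1 − MPS = 0.59
Autonomous saving = 1708.52 − 0.41(5672) = -617, so a = 617
C = 617 + 0.59(648) = 617 + 382.32 = 999.32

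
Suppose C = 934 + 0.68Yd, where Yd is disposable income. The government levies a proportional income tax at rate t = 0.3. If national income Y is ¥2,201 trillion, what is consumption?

Yd = (1 − 0.3)(2201) = 0.7(2201) = 1540.7
C = 934 + 0.68(1540.7) = 934 + 1047.676 = 1981.676

C = 1981.676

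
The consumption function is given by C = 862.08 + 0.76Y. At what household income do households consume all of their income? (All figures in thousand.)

At break-even, C = Y: 862.08 + 0.76Y = Y
0.24Y = 862.08, so Y = 862.08/0.24 = 3592

Y = 3592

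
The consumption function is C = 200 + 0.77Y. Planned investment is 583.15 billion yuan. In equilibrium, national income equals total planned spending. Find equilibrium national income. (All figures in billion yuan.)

Y = 3405

Y = C + I = 200 + 0.77Y + 583.15
Y − 0.77Y = 783.15
0.23Y = 783.15, so Y = 783.15/0.23 = 3405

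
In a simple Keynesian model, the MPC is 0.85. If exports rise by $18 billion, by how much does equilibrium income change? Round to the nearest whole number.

ΔY ≈ 120

The multiplier is 1/(1 − MPC) = 1/0.15.
ΔY = 18/0.15 = 120.00 ≈ 120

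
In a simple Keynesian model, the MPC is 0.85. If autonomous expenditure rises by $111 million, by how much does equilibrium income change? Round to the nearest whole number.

ΔY ≈ 740

The multiplier is 1/(1 − MPC) = 1/0.15.
ΔY = 111/0.15 = 740.00 ≈ 740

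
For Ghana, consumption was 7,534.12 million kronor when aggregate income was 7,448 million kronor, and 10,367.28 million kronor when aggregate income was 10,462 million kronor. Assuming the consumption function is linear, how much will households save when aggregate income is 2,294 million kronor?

MPC = (10367.28 − 7534.12)/(10462 − 7448) = 2833.16/3014 = 0.94
a = 7534.12 − 0.94(7448) = 7534.12 − 7001.12 = 533
C = 533 + 0.94(2294) = 2689.36
S = 2294 − 2689.36 = -395.36

S = -395.36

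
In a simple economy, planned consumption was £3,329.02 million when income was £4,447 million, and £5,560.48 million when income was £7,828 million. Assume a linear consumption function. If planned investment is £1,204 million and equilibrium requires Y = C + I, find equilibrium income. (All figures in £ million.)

Y = 4700

MPC = (5560.48 − 3329.02)/(7828 − 4447) = 2231.46/3381 = 0.66
a = 3329.02 − 0.66(4447) = 394
Equilibrium: Y = 394 + 0.66Y + 1204
0.34Y = 1598, so Y = 1598/0.34 = 4700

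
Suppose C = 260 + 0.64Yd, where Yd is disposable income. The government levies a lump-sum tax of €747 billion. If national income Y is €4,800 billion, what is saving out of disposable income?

S = 1199.08

Yd = Y − T = 4800 − 747 = 4053
C = 260 + 0.64(4053) = 260 + 2593.92 = 2853.92
S = Yd − C = 4053 − 2853.92 = 1199.08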